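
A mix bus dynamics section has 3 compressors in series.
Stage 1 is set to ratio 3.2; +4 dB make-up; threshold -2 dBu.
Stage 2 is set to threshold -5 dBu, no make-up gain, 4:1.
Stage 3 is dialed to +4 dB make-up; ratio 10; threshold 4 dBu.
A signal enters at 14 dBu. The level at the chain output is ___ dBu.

2 dBu

Stage 1: 16 dB above -2 dBu, reduced 3.2:1 to 5 dB above → 3 dBu; +4 dB make-up → 7 dBu.
Stage 2: 7 dBu is 12 dB over -5 dBu; at 4:1 that becomes 3 dB over, giving -2 dBu.
Stage 3: below threshold (-2 ≤ 4); passes unchanged; make-up brings it to 2 dBu.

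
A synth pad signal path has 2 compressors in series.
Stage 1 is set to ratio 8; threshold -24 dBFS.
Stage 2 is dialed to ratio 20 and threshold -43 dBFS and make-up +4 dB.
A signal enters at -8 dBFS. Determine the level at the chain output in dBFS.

Stage 1: -8 dBFS is 16 dB over -24 dBFS; at 8:1 that becomes 2 dB over, giving -22 dBFS.
Stage 2: overshoot 21 dB → 21/20 = 1.05 dB → -41.95 dBFS; +4 dB make-up → -37.95 dBFS.

-37.95 dBFS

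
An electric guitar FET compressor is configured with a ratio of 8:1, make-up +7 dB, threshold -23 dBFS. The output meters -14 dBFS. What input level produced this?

Stripping the +7 dB make-up gives -21 dBFS at the gain stage.
The compressed level sits -21 − (-23) = 2 dB over threshold.
Before 8:1 compression the overshoot was 2 × 8 = 16 dB, so input = -23 + 16 = -7 dBFS.

-7 dBFS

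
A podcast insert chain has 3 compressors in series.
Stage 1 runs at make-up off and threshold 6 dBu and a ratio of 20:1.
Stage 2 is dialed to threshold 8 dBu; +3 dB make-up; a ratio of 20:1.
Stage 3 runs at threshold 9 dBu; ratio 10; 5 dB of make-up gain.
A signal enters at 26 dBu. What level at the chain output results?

Stage 1: 20 dB above 6 dBu, reduced 20:1 to 1 dB above → 7 dBu.
Stage 2: 7 dBu ≤ 8 dBu, so stage 2 doesn't engage; make-up brings it to 10 dBu.
Stage 3: 1 dB above 9 dBu, reduced 10:1 to 0.1 dB above → 9.1 dBu; +5 dB make-up → 14.1 dBu.

14.1 dBu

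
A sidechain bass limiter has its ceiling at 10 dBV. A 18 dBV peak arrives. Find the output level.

10 dBV

At ∞:1, everything above 10 dBV is held at the ceiling.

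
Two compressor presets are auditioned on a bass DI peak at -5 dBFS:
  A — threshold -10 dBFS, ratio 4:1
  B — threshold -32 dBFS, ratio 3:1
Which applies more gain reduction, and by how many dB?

A: GR = 5 − 5/4 = 3.75 dB.
B: GR = 27 − 27/3 = 18 dB.
B applies 14.25 dB more gain reduction.

B, by 14.25 dB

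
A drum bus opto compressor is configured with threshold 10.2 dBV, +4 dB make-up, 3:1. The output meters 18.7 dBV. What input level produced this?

Before make-up, the level was 18.7 − 4 = 14.7 dBV.
The compressed level sits 14.7 − 10.2 = 4.5 dB over threshold.
Before 3:1 compression the overshoot was 4.5 × 3 = 13.5 dB, so input = 10.2 + 13.5 = 23.7 dBV.

23.7 dBV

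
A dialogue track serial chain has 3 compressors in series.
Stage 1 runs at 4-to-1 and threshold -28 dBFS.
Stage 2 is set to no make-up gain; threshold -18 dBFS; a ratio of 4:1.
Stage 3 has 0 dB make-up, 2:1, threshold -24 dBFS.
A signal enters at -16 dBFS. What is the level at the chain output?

-25 dBFS

Stage 1: overshoot 12 dB → 12/4 = 3 dB → -25 dBFS.
Stage 2: -25 dBFS ≤ -18 dBFS, so stage 2 doesn't engage; output -25 dBFS.
Stage 3: -25 dBFS ≤ -24 dBFS, so stage 3 doesn't engage; output -25 dBFS.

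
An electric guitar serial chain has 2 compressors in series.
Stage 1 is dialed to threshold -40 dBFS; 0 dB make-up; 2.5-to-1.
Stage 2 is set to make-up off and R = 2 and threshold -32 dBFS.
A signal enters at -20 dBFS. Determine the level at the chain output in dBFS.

Stage 1: -20 dBFS is 20 dB over -40 dBFS; at 2.5:1 that becomes 8 dB over, giving -32 dBFS.
Stage 2: -32 dBFS ≤ -32 dBFS, so stage 2 doesn't engage; output -32 dBFS.

-32 dBFS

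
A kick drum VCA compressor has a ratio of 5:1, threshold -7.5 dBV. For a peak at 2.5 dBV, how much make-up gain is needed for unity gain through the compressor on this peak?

Overshoot 10 dB → 10/5 = 2 dB after compression, so the compressed level is -7.5 + 2 = -5.5 dBV.
Make-up = target − compressed = 2.5 − (-5.5) = 8 dB.

8 dB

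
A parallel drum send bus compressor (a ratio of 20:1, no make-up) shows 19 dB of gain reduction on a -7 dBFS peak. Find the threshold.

-27 dBFS

Let T be the threshold. Output overshoot = (input overshoot)/R, so -26 − T = (-7 − T)/20.
20·(-26 − T) = -7 − T → 19·T = -520 − (-7) = -513.
T = -513/19 = -27 dBFS.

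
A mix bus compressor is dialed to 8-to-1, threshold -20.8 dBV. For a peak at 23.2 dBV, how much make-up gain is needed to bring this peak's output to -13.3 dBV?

2 dB

The peak compresses to -20.8 + 44/8 = -15.3 dBV.
To reach -13.3 dBV requires -13.3 − (-15.3) = 2 dB of make-up.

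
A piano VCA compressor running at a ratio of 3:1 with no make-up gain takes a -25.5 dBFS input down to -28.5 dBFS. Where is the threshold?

Gain reduction = -25.5 − (-28.5) = 3 dB; output overshoot = GR / (R − 1) = 3 / 2 = 1.5 dB.
Threshold = output − output overshoot = -28.5 − 1.5 = -30 dBFS.

-30 dBFS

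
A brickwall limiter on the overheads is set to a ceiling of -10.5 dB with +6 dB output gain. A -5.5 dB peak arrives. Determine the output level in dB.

-4.5 dB

At ∞:1, everything above -10.5 dB is held at the ceiling.
Output gain then adds 6 dB: -10.5 + 6 = -4.5 dB.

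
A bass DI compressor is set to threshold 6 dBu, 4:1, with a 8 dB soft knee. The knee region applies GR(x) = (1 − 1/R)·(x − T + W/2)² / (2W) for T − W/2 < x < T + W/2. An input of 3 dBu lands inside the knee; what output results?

x − T + W/2 = 3 − 6 + 4 = 1.
GR = (1 − 1/4) × 1² / 16 = 0.75 × 1 / 16 = 0.046875 dB.
Output = 3 − 0.046875 = 2.953125 dBu.

2.953125 dBu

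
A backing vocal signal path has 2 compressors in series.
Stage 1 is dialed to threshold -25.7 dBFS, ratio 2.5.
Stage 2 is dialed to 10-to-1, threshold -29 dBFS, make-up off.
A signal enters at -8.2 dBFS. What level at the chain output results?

-27.97 dBFS

Stage 1: 17.5 dB above -25.7 dBFS, reduced 2.5:1 to 7 dB above → -18.7 dBFS.
Stage 2: 10.3 dB above -29 dBFS, reduced 10:1 to 1.03 dB above → -27.97 dBFS.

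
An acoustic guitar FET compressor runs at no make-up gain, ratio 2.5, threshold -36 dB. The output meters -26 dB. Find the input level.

Post-compression overshoot = -26 − (-36) = 10 dB.
Undo the ratio: input overshoot = 10 × 2.5 = 25 dB, giving input = -11 dB.

-11 dB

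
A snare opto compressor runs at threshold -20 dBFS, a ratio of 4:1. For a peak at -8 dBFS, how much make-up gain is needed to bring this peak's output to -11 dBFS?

Without make-up, output = threshold + overshoot/4 = -20 + 3 = -17 dBFS.
Gap to target: 6 dB.

6 dB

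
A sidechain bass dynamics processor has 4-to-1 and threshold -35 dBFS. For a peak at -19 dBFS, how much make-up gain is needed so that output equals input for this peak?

Without make-up, output = threshold + overshoot/4 = -35 + 4 = -31 dBFS.
Gap to target: 12 dB.

12 dB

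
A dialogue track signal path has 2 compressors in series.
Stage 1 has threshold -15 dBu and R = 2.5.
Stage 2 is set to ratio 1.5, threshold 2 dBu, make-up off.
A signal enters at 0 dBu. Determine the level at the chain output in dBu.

-9 dBu

Stage 1: overshoot 15 dB → 15/2.5 = 6 dB → -9 dBu.
Stage 2: below threshold (-9 ≤ 2); passes unchanged; output -9 dBu.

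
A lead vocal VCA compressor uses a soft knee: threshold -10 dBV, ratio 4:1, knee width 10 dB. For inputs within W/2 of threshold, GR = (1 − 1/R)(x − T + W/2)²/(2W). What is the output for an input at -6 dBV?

x − T + W/2 = -6 − (-10) + 5 = 9.
GR = (1 − 1/4) × 9² / 20 = 0.75 × 81 / 20 = 3.0375 dB.
Output = -6 − 3.0375 = -9.0375 dBV.

-9.0375 dBV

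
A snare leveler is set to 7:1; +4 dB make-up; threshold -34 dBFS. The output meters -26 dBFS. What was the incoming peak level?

-6 dBFS

Remove make-up: -26 − 4 = -30 dBFS.
Post-compression overshoot = -30 − (-34) = 4 dB.
Undo the ratio: input overshoot = 4 × 7 = 28 dB, giving input = -6 dBFS.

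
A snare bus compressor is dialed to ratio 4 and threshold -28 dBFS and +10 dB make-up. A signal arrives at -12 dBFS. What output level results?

-14 dBFS

The input is 16 dB above the -28 dBFS threshold.
The 16 dB excess becomes 4 dB after 4:1 reduction.
That puts the output at -24 dBFS; make-up adds 10 dB, giving -14 dBFS.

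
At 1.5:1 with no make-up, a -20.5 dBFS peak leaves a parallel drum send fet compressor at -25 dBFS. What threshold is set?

Input is 13.5 dB above T (since output overshoot × R = input overshoot: (-25 − T)·1.5 = -20.5 − T gives T = -34 dBFS).
Check: -34 + (-20.5 − (-34))/1.5 = -34 + 9 = -25 dBFS. ✓

-34 dBFS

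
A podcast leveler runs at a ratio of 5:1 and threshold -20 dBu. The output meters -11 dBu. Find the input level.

That's 9 dB above the -20 dBu threshold.
Input overshoot = R × output overshoot = 45 dB → input = -20 + 45 = 25 dBu.

25 dBu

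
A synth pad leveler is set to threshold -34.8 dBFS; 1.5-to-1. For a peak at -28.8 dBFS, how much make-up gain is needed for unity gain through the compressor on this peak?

2 dB

Without make-up, output = threshold + overshoot/1.5 = -34.8 + 4 = -30.8 dBFS.
Gap to target: 2 dB.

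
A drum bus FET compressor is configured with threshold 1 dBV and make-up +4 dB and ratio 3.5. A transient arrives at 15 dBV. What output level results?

The input is 14 dB above the 1 dBV threshold.
The 14 dB excess becomes 4 dB after 3.5:1 reduction.
So the level is 1 + 4 = 5 dBV; make-up adds 4 dB, giving 9 dBV.

9 dBV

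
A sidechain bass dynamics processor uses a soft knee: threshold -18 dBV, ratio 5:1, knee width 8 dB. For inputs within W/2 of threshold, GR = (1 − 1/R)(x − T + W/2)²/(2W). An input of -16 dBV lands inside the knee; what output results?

-17.8 dBV

x − T + W/2 = -16 − (-18) + 4 = 6.
GR = (1 − 1/5) × 6² / 16 = 0.8 × 36 / 16 = 1.8 dB.
Output = -16 − 1.8 = -17.8 dBV.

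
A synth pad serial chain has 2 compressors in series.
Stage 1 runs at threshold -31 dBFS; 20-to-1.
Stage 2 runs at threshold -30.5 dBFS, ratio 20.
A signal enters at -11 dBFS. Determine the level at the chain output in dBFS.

Stage 1: 20 dB above -31 dBFS, reduced 20:1 to 1 dB above → -30 dBFS.
Stage 2: overshoot 0.5 dB → 0.5/20 = 0.025 dB → -30.475 dBFS.

-30.475 dBFS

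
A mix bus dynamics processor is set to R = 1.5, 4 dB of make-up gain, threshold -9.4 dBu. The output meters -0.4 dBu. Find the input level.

Before make-up, the level was -0.4 − 4 = -4.4 dBu.
The compressed level sits -4.4 − (-9.4) = 5 dB over threshold.
Undo the ratio: input overshoot = 5 × 1.5 = 7.5 dB, giving input = -1.9 dBu.

-1.9 dBu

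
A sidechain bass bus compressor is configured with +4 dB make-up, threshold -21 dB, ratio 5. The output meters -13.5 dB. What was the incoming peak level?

Remove make-up: -13.5 − 4 = -17.5 dB.
The compressed level sits -17.5 − (-21) = 3.5 dB over threshold.
Before 5:1 compression the overshoot was 3.5 × 5 = 17.5 dB, so input = -21 + 17.5 = -3.5 dB.

-3.5 dB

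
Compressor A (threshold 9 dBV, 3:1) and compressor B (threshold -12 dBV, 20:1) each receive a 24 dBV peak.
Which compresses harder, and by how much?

B, by 24.2 dB

A: GR = 15 − 15/3 = 10 dB.
B: GR = 36 − 36/20 = 34.2 dB.
Difference: 24.2 dB in favour of B.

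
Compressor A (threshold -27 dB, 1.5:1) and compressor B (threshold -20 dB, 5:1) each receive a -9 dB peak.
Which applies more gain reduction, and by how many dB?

B, by 2.8 dB

A: overshoot 18 dB → output overshoot 12 dB → GR 6 dB.
B: overshoot 11 dB → output overshoot 2.2 dB → GR 8.8 dB.
B reduces 2.8 dB more.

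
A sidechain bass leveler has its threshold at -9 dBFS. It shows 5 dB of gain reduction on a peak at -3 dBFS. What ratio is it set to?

6:1

Input overshoot = -3 − (-9) = 6 dB.
Output overshoot = 6 − 5 = 1 dB.
Ratio = input overshoot / output overshoot = 6 / 1 = 6.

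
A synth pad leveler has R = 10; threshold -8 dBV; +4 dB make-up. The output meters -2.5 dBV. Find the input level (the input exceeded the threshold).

Stripping the +4 dB make-up gives -6.5 dBV at the gain stage.
The compressed level sits -6.5 − (-8) = 1.5 dB over threshold.
Undo the ratio: input overshoot = 1.5 × 10 = 15 dB, giving input = 7 dBV.

7 dBV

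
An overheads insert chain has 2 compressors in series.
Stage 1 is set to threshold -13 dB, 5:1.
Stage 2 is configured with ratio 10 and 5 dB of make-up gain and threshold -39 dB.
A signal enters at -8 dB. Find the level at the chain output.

-31.3 dB

Stage 1: overshoot 5 dB → 5/5 = 1 dB → -12 dB.
Stage 2: -12 dB is 27 dB over -39 dB; at 10:1 that becomes 2.7 dB over, giving -36.3 dB; +5 dB make-up → -31.3 dB.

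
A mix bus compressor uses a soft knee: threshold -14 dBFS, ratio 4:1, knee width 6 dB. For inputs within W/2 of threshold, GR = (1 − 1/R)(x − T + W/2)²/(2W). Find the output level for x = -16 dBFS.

-16.0625 dBFS

x − T + W/2 = -16 − (-14) + 3 = 1.
GR = (1 − 1/4) × 1² / 12 = 0.75 × 1 / 12 = 0.0625 dB.
Output = -16 − 0.0625 = -16.0625 dBFS.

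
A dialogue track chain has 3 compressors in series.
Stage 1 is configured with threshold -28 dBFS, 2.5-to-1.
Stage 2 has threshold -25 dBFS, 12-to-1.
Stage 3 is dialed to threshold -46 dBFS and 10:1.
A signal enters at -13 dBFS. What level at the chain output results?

-43.875 dBFS

Stage 1: -13 dBFS is 15 dB over -28 dBFS; at 2.5:1 that becomes 6 dB over, giving -22 dBFS.
Stage 2: -22 dBFS is 3 dB over -25 dBFS; at 12:1 that becomes 0.25 dB over, giving -24.75 dBFS.
Stage 3: -24.75 dBFS is 21.25 dB over -46 dBFS; at 10:1 that becomes 2.125 dB over, giving -43.875 dBFS.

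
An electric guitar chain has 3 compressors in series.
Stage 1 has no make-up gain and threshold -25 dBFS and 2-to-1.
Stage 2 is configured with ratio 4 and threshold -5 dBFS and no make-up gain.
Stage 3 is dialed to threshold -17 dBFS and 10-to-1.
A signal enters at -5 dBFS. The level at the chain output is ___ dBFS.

Stage 1: overshoot 20 dB → 20/2 = 10 dB → -15 dBFS.
Stage 2: -15 dBFS ≤ -5 dBFS, so stage 2 doesn't engage; output -15 dBFS.
Stage 3: -15 dBFS is 2 dB over -17 dBFS; at 10:1 that becomes 0.2 dB over, giving -16.8 dBFS.

-16.8 dBFS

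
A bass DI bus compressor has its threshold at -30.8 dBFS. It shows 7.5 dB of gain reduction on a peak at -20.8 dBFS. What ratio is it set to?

4:1

Input overshoot = -20.8 − (-30.8) = 10 dB.
Output overshoot = 10 − 7.5 = 2.5 dB.
Ratio = input overshoot / output overshoot = 10 / 2.5 = 4.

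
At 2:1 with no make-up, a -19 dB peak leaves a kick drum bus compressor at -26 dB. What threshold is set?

Input is 14 dB above T (since output overshoot × R = input overshoot: (-26 − T)·2 = -19 − T gives T = -33 dB).
Check: -33 + (-19 − (-33))/2 = -33 + 7 = -26 dB. ✓

-33 dB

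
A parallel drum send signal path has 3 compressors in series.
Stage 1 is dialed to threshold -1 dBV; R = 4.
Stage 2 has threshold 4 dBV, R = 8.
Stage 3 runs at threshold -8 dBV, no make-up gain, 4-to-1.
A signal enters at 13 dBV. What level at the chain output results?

-5.375 dBV

Stage 1: 14 dB above -1 dBV, reduced 4:1 to 3.5 dB above → 2.5 dBV.
Stage 2: 2.5 dBV ≤ 4 dBV, so stage 2 doesn't engage; output 2.5 dBV.
Stage 3: overshoot 10.5 dB → 10.5/4 = 2.625 dB → -5.375 dBV.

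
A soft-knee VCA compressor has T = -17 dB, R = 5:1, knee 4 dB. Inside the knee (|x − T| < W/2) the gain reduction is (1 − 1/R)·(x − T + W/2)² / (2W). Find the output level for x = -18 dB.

x − T + W/2 = -18 − (-17) + 2 = 1.
GR = (1 − 1/5) × 1² / 8 = 0.8 × 1 / 8 = 0.1 dB.
Output = -18 − 0.1 = -18.1 dB.

-18.1 dB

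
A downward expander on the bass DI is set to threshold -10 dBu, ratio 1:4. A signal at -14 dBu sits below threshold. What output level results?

The input is 4 dB below the -10 dBu threshold.
A 1:4 expander multiplies undershoot by 4: 4 × 4 = 16 dB below threshold.
Output = -10 − 16 = -26 dBu.

-26 dBu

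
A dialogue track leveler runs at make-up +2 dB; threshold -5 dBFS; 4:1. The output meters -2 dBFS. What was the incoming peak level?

-1 dBFS

Before make-up, the level was -2 − 2 = -4 dBFS.
That's 1 dB above the -5 dBFS threshold.
Undo the ratio: input overshoot = 1 × 4 = 4 dB, giving input = -1 dBFS.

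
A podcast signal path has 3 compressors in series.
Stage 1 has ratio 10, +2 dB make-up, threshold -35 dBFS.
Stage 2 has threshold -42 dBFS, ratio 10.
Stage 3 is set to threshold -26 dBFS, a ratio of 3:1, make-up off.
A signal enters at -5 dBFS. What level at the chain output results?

Stage 1: 30 dB above -35 dBFS, reduced 10:1 to 3 dB above → -32 dBFS; +2 dB make-up → -30 dBFS.
Stage 2: -30 dBFS is 12 dB over -42 dBFS; at 10:1 that becomes 1.2 dB over, giving -40.8 dBFS.
Stage 3: -40.8 dBFS ≤ -26 dBFS, so stage 3 doesn't engage; output -40.8 dBFS.

-40.8 dBFS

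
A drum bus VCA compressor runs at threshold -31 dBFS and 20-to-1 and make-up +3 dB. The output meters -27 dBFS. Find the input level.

Stripping the +3 dB make-up gives -30 dBFS at the gain stage.
The compressed level sits -30 − (-31) = 1 dB over threshold.
Input overshoot = R × output overshoot = 20 dB → input = -31 + 20 = -11 dBFS.

-11 dBFS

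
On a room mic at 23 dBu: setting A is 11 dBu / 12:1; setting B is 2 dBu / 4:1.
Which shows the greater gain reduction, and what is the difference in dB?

B, by 4.75 dB

A: overshoot 12 dB → output overshoot 1 dB → GR 11 dB.
B: overshoot 21 dB → output overshoot 5.25 dB → GR 15.75 dB.
Difference: 4.75 dB in favour of B.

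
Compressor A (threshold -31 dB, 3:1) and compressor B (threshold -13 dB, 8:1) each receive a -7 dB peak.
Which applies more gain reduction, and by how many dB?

A, by 10.75 dB

A: 24 dB over, compressed to 8 dB over, so 16 dB of GR.
B: 6 dB over, compressed to 0.75 dB over, so 5.25 dB of GR.
A reduces 10.75 dB more.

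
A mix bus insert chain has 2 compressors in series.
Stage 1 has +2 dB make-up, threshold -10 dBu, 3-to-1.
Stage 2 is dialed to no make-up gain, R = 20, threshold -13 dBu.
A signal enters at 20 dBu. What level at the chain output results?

-12.25 dBu

Stage 1: overshoot 30 dB → 30/3 = 10 dB → 0 dBu; +2 dB make-up → 2 dBu.
Stage 2: 15 dB above -13 dBu, reduced 20:1 to 0.75 dB above → -12.25 dBu.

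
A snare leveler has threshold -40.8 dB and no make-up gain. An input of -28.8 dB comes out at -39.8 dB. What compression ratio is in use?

Input overshoot = -28.8 − (-40.8) = 12 dB; output overshoot = -39.8 − (-40.8) = 1 dB.
Ratio = 12 / 1 = 12.

12:1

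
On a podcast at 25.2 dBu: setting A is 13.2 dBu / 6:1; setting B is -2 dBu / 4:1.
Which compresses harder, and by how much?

A: 12 dB over, compressed to 2 dB over, so 10 dB of GR.
B: 27.2 dB over, compressed to 6.8 dB over, so 20.4 dB of GR.
B reduces 10.4 dB more.

B, by 10.4 dB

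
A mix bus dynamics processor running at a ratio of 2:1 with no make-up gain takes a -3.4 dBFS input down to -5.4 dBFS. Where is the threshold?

-7.4 dBFS

Gain reduction = -3.4 − (-5.4) = 2 dB; output overshoot = GR / (R − 1) = 2 / 1 = 2 dB.
Threshold = output − output overshoot = -5.4 − 2 = -7.4 dBFS.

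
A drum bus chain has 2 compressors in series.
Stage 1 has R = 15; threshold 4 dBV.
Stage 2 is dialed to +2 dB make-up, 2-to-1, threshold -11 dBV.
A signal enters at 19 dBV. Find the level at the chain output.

-1 dBV

Stage 1: 15 dB above 4 dBV, reduced 15:1 to 1 dB above → 5 dBV.
Stage 2: 16 dB above -11 dBV, reduced 2:1 to 8 dB above → -3 dBV; +2 dB make-up → -1 dBV.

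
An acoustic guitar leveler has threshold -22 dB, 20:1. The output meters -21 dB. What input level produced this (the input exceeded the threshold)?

-2 dB

That's 1 dB above the -22 dB threshold.
Input overshoot = R × output overshoot = 20 dB → input = -22 + 20 = -2 dB.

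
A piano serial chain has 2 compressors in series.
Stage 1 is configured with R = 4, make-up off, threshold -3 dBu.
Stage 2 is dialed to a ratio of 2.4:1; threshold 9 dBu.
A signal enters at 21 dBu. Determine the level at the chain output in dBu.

3 dBu

Stage 1: 21 dBu is 24 dB over -3 dBu; at 4:1 that becomes 6 dB over, giving 3 dBu.
Stage 2: 3 dBu is at or below the 9 dBu threshold — no compression; output 3 dBu.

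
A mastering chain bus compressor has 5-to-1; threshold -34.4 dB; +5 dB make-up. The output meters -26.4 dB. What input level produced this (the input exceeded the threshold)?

Stripping the +5 dB make-up gives -31.4 dB at the gain stage.
That's 3 dB above the -34.4 dB threshold.
Undo the ratio: input overshoot = 3 × 5 = 15 dB, giving input = -19.4 dB.

-19.4 dB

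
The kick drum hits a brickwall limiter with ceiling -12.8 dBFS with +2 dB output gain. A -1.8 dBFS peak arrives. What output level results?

The limiter clamps the peak to its -12.8 dBFS ceiling.
Output gain then adds 2 dB: -12.8 + 2 = -10.8 dBFS.

-10.8 dBFS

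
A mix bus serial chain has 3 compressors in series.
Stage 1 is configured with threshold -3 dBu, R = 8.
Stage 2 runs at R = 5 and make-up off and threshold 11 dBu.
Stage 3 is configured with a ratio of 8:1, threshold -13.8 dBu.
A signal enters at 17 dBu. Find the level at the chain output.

-12.1375 dBu

Stage 1: 20 dB above -3 dBu, reduced 8:1 to 2.5 dB above → -0.5 dBu.
Stage 2: -0.5 dBu ≤ 11 dBu, so stage 2 doesn't engage; output -0.5 dBu.
Stage 3: 13.3 dB above -13.8 dBu, reduced 8:1 to 1.6625 dB above → -12.1375 dBu.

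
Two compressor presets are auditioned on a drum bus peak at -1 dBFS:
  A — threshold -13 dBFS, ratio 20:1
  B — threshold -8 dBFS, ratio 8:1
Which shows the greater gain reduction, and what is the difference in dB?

A, by 5.275 dB

A: GR = 12 − 12/20 = 11.4 dB.
B: GR = 7 − 7/8 = 6.125 dB.
Difference: 5.275 dB in favour of A.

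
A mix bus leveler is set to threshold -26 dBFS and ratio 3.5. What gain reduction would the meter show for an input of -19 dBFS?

5 dB

-19 dBFS exceeds the threshold by 7 dB.
A 3.5:1 ratio leaves 2 dB of that excess.
Gain reduction = 7 − 2 = 5 dB.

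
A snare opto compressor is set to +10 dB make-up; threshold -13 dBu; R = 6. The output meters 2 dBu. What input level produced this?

17 dBu

Stripping the +10 dB make-up gives -8 dBu at the gain stage.
The compressed level sits -8 − (-13) = 5 dB over threshold.
Before 6:1 compression the overshoot was 5 × 6 = 30 dB, so input = -13 + 30 = 17 dBu.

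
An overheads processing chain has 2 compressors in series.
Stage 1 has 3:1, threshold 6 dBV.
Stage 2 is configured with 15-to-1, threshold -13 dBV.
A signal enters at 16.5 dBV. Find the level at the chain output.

-11.5 dBV

Stage 1: 16.5 dBV is 10.5 dB over 6 dBV; at 3:1 that becomes 3.5 dB over, giving 9.5 dBV.
Stage 2: 9.5 dBV is 22.5 dB over -13 dBV; at 15:1 that becomes 1.5 dB over, giving -11.5 dBV.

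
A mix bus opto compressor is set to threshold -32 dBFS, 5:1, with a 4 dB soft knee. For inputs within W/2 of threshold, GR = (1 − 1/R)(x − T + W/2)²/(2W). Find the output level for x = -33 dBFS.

x − T + W/2 = -33 − (-32) + 2 = 1.
GR = (1 − 1/5) × 1² / 8 = 0.8 × 1 / 8 = 0.1 dB.
Output = -33 − 0.1 = -33.1 dBFS.

-33.1 dBFS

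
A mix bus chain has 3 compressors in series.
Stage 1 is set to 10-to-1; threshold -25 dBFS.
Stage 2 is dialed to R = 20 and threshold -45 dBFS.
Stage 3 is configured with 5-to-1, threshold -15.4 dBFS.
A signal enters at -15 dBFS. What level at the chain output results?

Stage 1: overshoot 10 dB → 10/10 = 1 dB → -24 dBFS.
Stage 2: -24 dBFS is 21 dB over -45 dBFS; at 20:1 that becomes 1.05 dB over, giving -43.95 dBFS.
Stage 3: below threshold (-43.95 ≤ -15.4); passes unchanged; output -43.95 dBFS.

-43.95 dBFS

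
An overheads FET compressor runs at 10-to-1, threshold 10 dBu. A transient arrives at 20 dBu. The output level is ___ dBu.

The input is 10 dB above the 10 dBu threshold.
10:1 compression reduces that to 10/10 = 1 dB over.
So the level is 10 + 1 = 11 dBu.

11 dBu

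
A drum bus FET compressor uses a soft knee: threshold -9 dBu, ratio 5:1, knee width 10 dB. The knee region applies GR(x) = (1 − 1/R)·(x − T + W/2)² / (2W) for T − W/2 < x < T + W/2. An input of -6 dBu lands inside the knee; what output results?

x − T + W/2 = -6 − (-9) + 5 = 8.
GR = (1 − 1/5) × 8² / 20 = 0.8 × 64 / 20 = 2.56 dB.
Output = -6 − 2.56 = -8.56 dBu.

-8.56 dBu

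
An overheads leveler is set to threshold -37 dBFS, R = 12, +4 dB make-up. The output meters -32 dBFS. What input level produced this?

Remove make-up: -32 − 4 = -36 dBFS.
That's 1 dB above the -37 dBFS threshold.
Undo the ratio: input overshoot = 1 × 12 = 12 dB, giving input = -25 dBFS.

-25 dBFS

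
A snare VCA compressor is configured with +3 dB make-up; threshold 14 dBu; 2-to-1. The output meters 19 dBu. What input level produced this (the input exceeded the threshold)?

18 dBu

Before make-up, the level was 19 − 3 = 16 dBu.
The compressed level sits 16 − 14 = 2 dB over threshold.
Input overshoot = R × output overshoot = 4 dB → input = 14 + 4 = 18 dBu.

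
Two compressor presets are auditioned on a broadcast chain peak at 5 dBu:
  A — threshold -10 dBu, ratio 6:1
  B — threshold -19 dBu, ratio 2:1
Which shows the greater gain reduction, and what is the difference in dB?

A: 15 dB over, compressed to 2.5 dB over, so 12.5 dB of GR.
B: 24 dB over, compressed to 12 dB over, so 12 dB of GR.
A reduces 0.5 dB more.

A, by 0.5 dB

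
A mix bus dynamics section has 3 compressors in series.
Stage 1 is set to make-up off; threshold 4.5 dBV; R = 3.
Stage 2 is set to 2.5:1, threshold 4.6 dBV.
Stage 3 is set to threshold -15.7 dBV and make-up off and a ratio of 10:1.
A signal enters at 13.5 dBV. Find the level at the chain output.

Stage 1: 9 dB above 4.5 dBV, reduced 3:1 to 3 dB above → 7.5 dBV.
Stage 2: 7.5 dBV is 2.9 dB over 4.6 dBV; at 2.5:1 that becomes 1.16 dB over, giving 5.76 dBV.
Stage 3: 5.76 dBV is 21.46 dB over -15.7 dBV; at 10:1 that becomes 2.146 dB over, giving -13.554 dBV.

-13.554 dBV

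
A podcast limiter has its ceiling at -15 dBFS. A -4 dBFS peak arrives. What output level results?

-15 dBFS

At ∞:1, everything above -15 dBFS is held at the ceiling.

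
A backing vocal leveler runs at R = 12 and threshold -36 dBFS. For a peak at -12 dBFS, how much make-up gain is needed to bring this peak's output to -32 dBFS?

Overshoot 24 dB → 24/12 = 2 dB after compression, so the compressed level is -36 + 2 = -34 dBFS.
Make-up = target − compressed = -32 − (-34) = 2 dB.

2 dB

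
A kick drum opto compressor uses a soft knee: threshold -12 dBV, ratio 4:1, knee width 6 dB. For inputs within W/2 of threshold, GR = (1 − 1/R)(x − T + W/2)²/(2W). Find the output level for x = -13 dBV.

-13.25 dBV

x − T + W/2 = -13 − (-12) + 3 = 2.
GR = (1 − 1/4) × 2² / 12 = 0.75 × 4 / 12 = 0.25 dB.
Output = -13 − 0.25 = -13.25 dBV.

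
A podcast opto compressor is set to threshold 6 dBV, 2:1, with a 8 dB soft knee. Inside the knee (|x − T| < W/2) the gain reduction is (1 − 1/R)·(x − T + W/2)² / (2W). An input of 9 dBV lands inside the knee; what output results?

7.46875 dBV

x − T + W/2 = 9 − 6 + 4 = 7.
GR = (1 − 1/2) × 7² / 16 = 0.5 × 49 / 16 = 1.53125 dB.
Output = 9 − 1.53125 = 7.46875 dBV.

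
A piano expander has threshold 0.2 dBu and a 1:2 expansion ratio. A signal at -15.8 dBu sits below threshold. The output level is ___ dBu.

-31.8 dBu

The input is 16 dB below the 0.2 dBu threshold.
A 1:2 expander multiplies undershoot by 2: 16 × 2 = 32 dB below threshold.
Output = 0.2 − 32 = -31.8 dBu.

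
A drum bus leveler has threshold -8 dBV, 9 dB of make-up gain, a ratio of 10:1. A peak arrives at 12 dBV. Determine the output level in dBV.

3 dBV

12 dBV sits 20 dB over threshold.
The 20 dB excess becomes 2 dB after 10:1 reduction.
That puts the output at -6 dBV; make-up adds 9 dB, giving 3 dBV.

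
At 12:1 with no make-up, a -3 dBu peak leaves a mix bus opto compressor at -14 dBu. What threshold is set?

Input is 12 dB above T (since output overshoot × R = input overshoot: (-14 − T)·12 = -3 − T gives T = -15 dBu).
Check: -15 + (-3 − (-15))/12 = -15 + 1 = -14 dBu. ✓

-15 dBu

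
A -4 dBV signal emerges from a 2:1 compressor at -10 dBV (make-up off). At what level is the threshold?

-16 dBV

Gain reduction = -4 − (-10) = 6 dB; output overshoot = GR / (R − 1) = 6 / 1 = 6 dB.
Threshold = output − output overshoot = -10 − 6 = -16 dBV.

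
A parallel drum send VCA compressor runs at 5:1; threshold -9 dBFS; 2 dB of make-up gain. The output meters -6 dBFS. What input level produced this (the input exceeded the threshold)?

Stripping the +2 dB make-up gives -8 dBFS at the gain stage.
Post-compression overshoot = -8 − (-9) = 1 dB.
Input overshoot = R × output overshoot = 5 dB → input = -9 + 5 = -4 dBFS.

-4 dBFS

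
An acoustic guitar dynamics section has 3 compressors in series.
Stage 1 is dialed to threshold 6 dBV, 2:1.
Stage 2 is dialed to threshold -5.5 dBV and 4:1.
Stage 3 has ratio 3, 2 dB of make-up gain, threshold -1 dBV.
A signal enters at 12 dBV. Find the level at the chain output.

0.125 dBV

Stage 1: overshoot 6 dB → 6/2 = 3 dB → 9 dBV.
Stage 2: overshoot 14.5 dB → 14.5/4 = 3.625 dB → -1.875 dBV.
Stage 3: below threshold (-1.875 ≤ -1); passes unchanged; make-up brings it to 0.125 dBV.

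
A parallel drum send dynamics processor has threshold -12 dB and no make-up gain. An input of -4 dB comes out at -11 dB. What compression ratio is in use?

Input overshoot = -4 − (-12) = 8 dB; output overshoot = -11 − (-12) = 1 dB.
Ratio = 8 / 1 = 8.

8:1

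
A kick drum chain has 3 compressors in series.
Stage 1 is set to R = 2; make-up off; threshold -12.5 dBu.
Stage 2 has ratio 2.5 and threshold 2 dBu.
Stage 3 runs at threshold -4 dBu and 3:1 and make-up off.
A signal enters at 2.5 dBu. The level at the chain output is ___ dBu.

-5 dBu

Stage 1: 2.5 dBu is 15 dB over -12.5 dBu; at 2:1 that becomes 7.5 dB over, giving -5 dBu.
Stage 2: -5 dBu ≤ 2 dBu, so stage 2 doesn't engage; output -5 dBu.
Stage 3: below threshold (-5 ≤ -4); passes unchanged; output -5 dBu.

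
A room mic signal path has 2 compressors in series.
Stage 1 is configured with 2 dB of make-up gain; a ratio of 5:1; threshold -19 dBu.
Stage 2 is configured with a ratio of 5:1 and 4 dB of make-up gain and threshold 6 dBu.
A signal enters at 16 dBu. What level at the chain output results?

-6 dBu

Stage 1: 35 dB above -19 dBu, reduced 5:1 to 7 dB above → -12 dBu; +2 dB make-up → -10 dBu.
Stage 2: -10 dBu ≤ 6 dBu, so stage 2 doesn't engage; make-up brings it to -6 dBu.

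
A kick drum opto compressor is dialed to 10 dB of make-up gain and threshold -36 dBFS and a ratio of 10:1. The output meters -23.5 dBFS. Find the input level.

Remove make-up: -23.5 − 10 = -33.5 dBFS.
The compressed level sits -33.5 − (-36) = 2.5 dB over threshold.
Input overshoot = R × output overshoot = 25 dB → input = -36 + 25 = -11 dBFS.

-11 dBFS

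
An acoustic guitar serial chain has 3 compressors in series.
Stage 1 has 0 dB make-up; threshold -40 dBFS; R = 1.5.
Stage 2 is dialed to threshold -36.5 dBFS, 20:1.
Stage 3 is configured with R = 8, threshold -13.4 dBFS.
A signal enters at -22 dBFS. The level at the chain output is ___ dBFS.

Stage 1: 18 dB above -40 dBFS, reduced 1.5:1 to 12 dB above → -28 dBFS.
Stage 2: -28 dBFS is 8.5 dB over -36.5 dBFS; at 20:1 that becomes 0.425 dB over, giving -36.075 dBFS.
Stage 3: -36.075 dBFS is at or below the -13.4 dBFS threshold — no compression; output -36.075 dBFS.

-36.075 dBFS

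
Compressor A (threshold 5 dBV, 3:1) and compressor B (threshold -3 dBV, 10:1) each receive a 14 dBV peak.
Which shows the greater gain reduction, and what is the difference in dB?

B, by 9.3 dB

A: 9 dB over, compressed to 3 dB over, so 6 dB of GR.
B: 17 dB over, compressed to 1.7 dB over, so 15.3 dB of GR.
Difference: 9.3 dB in favour of B.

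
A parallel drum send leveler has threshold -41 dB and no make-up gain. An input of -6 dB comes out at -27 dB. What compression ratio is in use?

2.5:1

Input overshoot = -6 − (-41) = 35 dB; output overshoot = -27 − (-41) = 14 dB.
Ratio = 35 / 14 = 2.5.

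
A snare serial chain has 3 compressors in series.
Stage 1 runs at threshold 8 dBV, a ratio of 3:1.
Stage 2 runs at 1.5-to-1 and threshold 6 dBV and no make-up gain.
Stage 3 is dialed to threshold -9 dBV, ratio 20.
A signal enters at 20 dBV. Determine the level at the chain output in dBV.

-8.05 dBV

Stage 1: 20 dBV is 12 dB over 8 dBV; at 3:1 that becomes 4 dB over, giving 12 dBV.
Stage 2: 6 dB above 6 dBV, reduced 1.5:1 to 4 dB above → 10 dBV.
Stage 3: 19 dB above -9 dBV, reduced 20:1 to 0.95 dB above → -8.05 dBV.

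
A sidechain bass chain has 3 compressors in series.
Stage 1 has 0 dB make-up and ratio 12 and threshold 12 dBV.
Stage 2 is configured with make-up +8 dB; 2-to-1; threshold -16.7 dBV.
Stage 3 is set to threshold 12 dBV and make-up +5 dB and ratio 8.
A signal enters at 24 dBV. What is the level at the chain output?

Stage 1: 12 dB above 12 dBV, reduced 12:1 to 1 dB above → 13 dBV.
Stage 2: 13 dBV is 29.7 dB over -16.7 dBV; at 2:1 that becomes 14.85 dB over, giving -1.85 dBV; +8 dB make-up → 6.15 dBV.
Stage 3: below threshold (6.15 ≤ 12); passes unchanged; make-up brings it to 11.15 dBV.

11.15 dBV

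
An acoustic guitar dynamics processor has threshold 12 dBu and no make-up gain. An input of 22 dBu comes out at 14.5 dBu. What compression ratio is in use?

4:1

Input overshoot = 22 − 12 = 10 dB; output overshoot = 14.5 − 12 = 2.5 dB.
Ratio = 10 / 2.5 = 4.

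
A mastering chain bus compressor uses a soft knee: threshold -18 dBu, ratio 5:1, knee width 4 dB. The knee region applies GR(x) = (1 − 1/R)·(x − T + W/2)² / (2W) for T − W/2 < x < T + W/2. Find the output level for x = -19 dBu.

x − T + W/2 = -19 − (-18) + 2 = 1.
GR = (1 − 1/5) × 1² / 8 = 0.8 × 1 / 8 = 0.1 dB.
Output = -19 − 0.1 = -19.1 dBu.

-19.1 dBu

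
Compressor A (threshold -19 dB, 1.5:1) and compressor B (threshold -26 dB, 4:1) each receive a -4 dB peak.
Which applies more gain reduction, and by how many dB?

A: 15 dB over, compressed to 10 dB over, so 5 dB of GR.
B: 22 dB over, compressed to 5.5 dB over, so 16.5 dB of GR.
B reduces 11.5 dB more.

B, by 11.5 dB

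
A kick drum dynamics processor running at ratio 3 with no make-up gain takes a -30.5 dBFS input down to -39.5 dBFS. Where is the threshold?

Gain reduction = -30.5 − (-39.5) = 9 dB; output overshoot = GR / (R − 1) = 9 / 2 = 4.5 dB.
Threshold = output − output overshoot = -39.5 − 4.5 = -44 dBFS.

-44 dBFS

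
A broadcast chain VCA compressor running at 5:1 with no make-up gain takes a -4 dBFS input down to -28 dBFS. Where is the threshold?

Let T be the threshold. Output overshoot = (input overshoot)/R, so -28 − T = (-4 − T)/5.
5·(-28 − T) = -4 − T → 4·T = -140 − (-4) = -136.
T = -136/4 = -34 dBFS.

-34 dBFS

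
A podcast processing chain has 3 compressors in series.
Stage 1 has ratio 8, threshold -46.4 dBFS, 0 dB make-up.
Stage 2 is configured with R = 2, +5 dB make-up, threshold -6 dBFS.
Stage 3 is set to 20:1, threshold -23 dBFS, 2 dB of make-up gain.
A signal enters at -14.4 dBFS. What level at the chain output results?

Stage 1: overshoot 32 dB → 32/8 = 4 dB → -42.4 dBFS.
Stage 2: -42.4 dBFS ≤ -6 dBFS, so stage 2 doesn't engage; make-up brings it to -37.4 dBFS.
Stage 3: -37.4 dBFS ≤ -23 dBFS, so stage 3 doesn't engage; make-up brings it to -35.4 dBFS.

-35.4 dBFS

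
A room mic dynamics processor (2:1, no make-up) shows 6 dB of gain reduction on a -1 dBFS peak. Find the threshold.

Gain reduction = -1 − (-7) = 6 dB; output overshoot = GR / (R − 1) = 6 / 1 = 6 dB.
Threshold = output − output overshoot = -7 − 6 = -13 dBFS.

-13 dBFS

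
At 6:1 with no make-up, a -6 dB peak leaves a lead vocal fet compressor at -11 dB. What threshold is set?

-12 dB

Let T be the threshold. Output overshoot = (input overshoot)/R, so -11 − T = (-6 − T)/6.
6·(-11 − T) = -6 − T → 5·T = -66 − (-6) = -60.
T = -60/5 = -12 dB.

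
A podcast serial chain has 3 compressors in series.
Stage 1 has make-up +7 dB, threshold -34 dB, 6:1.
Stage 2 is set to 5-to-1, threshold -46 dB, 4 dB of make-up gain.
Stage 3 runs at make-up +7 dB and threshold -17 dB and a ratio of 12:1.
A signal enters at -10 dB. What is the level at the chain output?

Stage 1: 24 dB above -34 dB, reduced 6:1 to 4 dB above → -30 dB; +7 dB make-up → -23 dB.
Stage 2: -23 dB is 23 dB over -46 dB; at 5:1 that becomes 4.6 dB over, giving -41.4 dB; +4 dB make-up → -37.4 dB.
Stage 3: below threshold (-37.4 ≤ -17); passes unchanged; make-up brings it to -30.4 dB.

-30.4 dB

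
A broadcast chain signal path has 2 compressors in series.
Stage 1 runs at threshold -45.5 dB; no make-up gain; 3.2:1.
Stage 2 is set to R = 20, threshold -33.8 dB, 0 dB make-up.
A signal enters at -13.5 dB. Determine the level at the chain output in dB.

Stage 1: -13.5 dB is 32 dB over -45.5 dB; at 3.2:1 that becomes 10 dB over, giving -35.5 dB.
Stage 2: -35.5 dB is at or below the -33.8 dB threshold — no compression; output -35.5 dB.

-35.5 dB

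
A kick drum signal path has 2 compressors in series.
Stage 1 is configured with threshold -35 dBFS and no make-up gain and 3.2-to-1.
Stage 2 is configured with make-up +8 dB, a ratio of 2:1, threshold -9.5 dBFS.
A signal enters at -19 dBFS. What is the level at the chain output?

-22 dBFS

Stage 1: 16 dB above -35 dBFS, reduced 3.2:1 to 5 dB above → -30 dBFS.
Stage 2: -30 dBFS is at or below the -9.5 dBFS threshold — no compression; make-up brings it to -22 dBFS.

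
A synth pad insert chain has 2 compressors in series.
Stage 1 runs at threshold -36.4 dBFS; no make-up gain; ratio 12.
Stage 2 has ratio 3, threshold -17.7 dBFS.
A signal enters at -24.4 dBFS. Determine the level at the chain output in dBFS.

Stage 1: overshoot 12 dB → 12/12 = 1 dB → -35.4 dBFS.
Stage 2: -35.4 dBFS ≤ -17.7 dBFS, so stage 2 doesn't engage; output -35.4 dBFS.

-35.4 dBFS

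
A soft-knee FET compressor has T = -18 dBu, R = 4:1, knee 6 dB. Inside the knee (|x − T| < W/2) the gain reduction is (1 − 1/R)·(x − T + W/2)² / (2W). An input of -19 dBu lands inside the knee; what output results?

-19.25 dBu

x − T + W/2 = -19 − (-18) + 3 = 2.
GR = (1 − 1/4) × 2² / 12 = 0.75 × 4 / 12 = 0.25 dB.
Output = -19 − 0.25 = -19.25 dBu.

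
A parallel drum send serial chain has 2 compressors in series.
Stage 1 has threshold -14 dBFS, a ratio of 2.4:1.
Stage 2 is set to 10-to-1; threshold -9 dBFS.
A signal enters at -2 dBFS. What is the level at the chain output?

Stage 1: overshoot 12 dB → 12/2.4 = 5 dB → -9 dBFS.
Stage 2: below threshold (-9 ≤ -9); passes unchanged; output -9 dBFS.

-9 dBFS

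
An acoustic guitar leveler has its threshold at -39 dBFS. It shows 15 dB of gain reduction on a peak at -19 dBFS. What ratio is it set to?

4:1

Input overshoot = -19 − (-39) = 20 dB.
Output overshoot = 20 − 15 = 5 dB.
Ratio = input overshoot / output overshoot = 20 / 5 = 4.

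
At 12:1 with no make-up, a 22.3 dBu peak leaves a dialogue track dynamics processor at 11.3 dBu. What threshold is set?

Input is 12 dB above T (since output overshoot × R = input overshoot: (11.3 − T)·12 = 22.3 − T gives T = 10.3 dBu).
Check: 10.3 + (22.3 − 10.3)/12 = 10.3 + 1 = 11.3 dBu. ✓

10.3 dBu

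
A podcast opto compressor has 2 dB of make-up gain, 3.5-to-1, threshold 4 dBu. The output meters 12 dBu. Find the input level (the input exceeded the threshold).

Before make-up, the level was 12 − 2 = 10 dBu.
That's 6 dB above the 4 dBu threshold.
Input overshoot = R × output overshoot = 21 dB → input = 4 + 21 = 25 dBu.

25 dBu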